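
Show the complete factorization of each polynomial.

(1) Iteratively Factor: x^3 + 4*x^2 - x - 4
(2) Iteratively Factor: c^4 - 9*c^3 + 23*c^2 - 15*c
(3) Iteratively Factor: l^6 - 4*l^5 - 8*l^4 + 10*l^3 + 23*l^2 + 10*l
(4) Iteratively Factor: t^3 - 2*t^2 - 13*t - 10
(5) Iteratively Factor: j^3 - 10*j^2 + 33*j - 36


(1) = (x - 1)*(x^2 + 5*x + 4) = (x - 1)*(x + 4)*(x + 1)
(2) = (c - 5)*(c^3 - 4*c^2 + 3*c) = c*(c - 5)*(c^2 - 4*c + 3) = c*(c - 5)*(c - 3)*(c - 1)
(3) = (l + 1)*(l^5 - 5*l^4 - 3*l^3 + 13*l^2 + 10*l) = l*(l + 1)*(l^4 - 5*l^3 - 3*l^2 + 13*l + 10) = l*(l + 1)^2*(l^3 - 6*l^2 + 3*l + 10) = l*(l - 5)*(l + 1)^2*(l^2 - l - 2) = l*(l - 5)*(l + 1)^3*(l - 2)
(4) = (t + 1)*(t^2 - 3*t - 10) = (t + 1)*(t + 2)*(t - 5)
(5) = (j - 4)*(j^2 - 6*j + 9) = (j - 4)*(j - 3)*(j - 3)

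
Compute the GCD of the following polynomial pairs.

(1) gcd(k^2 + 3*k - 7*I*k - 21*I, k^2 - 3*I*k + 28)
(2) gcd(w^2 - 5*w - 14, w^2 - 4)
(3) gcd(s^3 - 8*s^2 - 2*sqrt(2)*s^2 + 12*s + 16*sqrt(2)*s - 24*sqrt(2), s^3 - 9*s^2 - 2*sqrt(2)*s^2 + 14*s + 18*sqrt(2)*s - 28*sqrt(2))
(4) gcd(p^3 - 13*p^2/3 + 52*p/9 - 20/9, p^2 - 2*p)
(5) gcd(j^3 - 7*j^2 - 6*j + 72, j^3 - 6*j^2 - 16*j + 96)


(1) = gcd((k + 3)*(k - 7*I), (k - 7*I)*(k + 4*I)) = k - 7*I
(2) = w + 2
(3) = gcd((s - 6)*(s - 2)*(s - 2*sqrt(2)), (s - 7)*(s - 2)*(s - 2*sqrt(2))) = s^2 + s*(-2*sqrt(2) - 2) + 4*sqrt(2)
(4) = p - 2
(5) = gcd((j - 6)*(j - 4)*(j + 3), (j - 6)*(j - 4)*(j + 4)) = j^2 - 10*j + 24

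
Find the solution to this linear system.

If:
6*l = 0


Then:
l = 0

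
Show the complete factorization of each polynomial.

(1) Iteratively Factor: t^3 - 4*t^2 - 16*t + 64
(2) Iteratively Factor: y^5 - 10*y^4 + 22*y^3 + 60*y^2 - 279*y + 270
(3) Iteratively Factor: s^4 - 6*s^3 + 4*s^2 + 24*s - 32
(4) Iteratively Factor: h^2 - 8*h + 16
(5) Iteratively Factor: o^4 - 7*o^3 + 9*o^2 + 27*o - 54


(1) = (t - 4)*(t^2 - 16) = (t - 4)*(t + 4)*(t - 4)
(2) = (y - 3)*(y^4 - 7*y^3 + y^2 + 63*y - 90) = (y - 5)*(y - 3)*(y^3 - 2*y^2 - 9*y + 18) = (y - 5)*(y - 3)*(y - 2)*(y^2 - 9) = (y - 5)*(y - 3)*(y - 2)*(y + 3)*(y - 3)
(3) = (s - 4)*(s^3 - 2*s^2 - 4*s + 8) = (s - 4)*(s + 2)*(s^2 - 4*s + 4) = (s - 4)*(s - 2)*(s + 2)*(s - 2)
(4) = (h - 4)*(h - 4)
(5) = (o + 2)*(o^3 - 9*o^2 + 27*o - 27) = (o - 3)*(o + 2)*(o^2 - 6*o + 9) = (o - 3)^2*(o + 2)*(o - 3)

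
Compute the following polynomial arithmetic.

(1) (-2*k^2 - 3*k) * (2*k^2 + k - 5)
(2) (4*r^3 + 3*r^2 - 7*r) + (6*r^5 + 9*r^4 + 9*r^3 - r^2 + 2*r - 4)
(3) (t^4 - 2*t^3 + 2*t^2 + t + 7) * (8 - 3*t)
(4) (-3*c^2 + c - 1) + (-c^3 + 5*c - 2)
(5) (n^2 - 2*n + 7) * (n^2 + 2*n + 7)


(1) = -4*k^4 - 8*k^3 + 7*k^2 + 15*k
(2) = 6*r^5 + 9*r^4 + 13*r^3 + 2*r^2 - 5*r - 4
(3) = -3*t^5 + 14*t^4 - 22*t^3 + 13*t^2 - 13*t + 56
(4) = -c^3 - 3*c^2 + 6*c - 3
(5) = n^4 + 10*n^2 + 49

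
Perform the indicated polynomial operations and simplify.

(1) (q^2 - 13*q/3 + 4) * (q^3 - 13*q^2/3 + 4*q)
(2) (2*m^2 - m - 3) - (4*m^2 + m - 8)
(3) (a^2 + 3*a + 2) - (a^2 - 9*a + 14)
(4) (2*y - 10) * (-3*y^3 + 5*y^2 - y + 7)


(1) = q^5 - 26*q^4/3 + 241*q^3/9 - 104*q^2/3 + 16*q
(2) = -2*m^2 - 2*m + 5
(3) = 12*a - 12
(4) = -6*y^4 + 40*y^3 - 52*y^2 + 24*y - 70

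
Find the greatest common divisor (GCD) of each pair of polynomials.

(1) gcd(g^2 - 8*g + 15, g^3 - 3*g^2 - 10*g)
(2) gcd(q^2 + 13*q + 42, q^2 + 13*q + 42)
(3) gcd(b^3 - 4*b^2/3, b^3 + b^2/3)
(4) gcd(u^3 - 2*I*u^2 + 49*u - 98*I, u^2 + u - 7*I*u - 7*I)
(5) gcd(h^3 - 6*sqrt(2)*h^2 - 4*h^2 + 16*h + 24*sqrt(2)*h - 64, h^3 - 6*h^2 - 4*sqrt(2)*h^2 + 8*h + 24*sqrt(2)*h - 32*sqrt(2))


(1) = gcd((g - 5)*(g - 3), g*(g - 5)*(g + 2)) = g - 5
(2) = gcd((q + 6)*(q + 7), (q + 6)*(q + 7)) = q^2 + 13*q + 42
(3) = gcd(b^2*(b - 4/3), b^2*(b + 1/3)) = b^2
(4) = gcd((u - 7*I)*(u - 2*I)*(u + 7*I), (u + 1)*(u - 7*I)) = u - 7*I
(5) = h^2 + h*(-4*sqrt(2) - 4) + 16*sqrt(2)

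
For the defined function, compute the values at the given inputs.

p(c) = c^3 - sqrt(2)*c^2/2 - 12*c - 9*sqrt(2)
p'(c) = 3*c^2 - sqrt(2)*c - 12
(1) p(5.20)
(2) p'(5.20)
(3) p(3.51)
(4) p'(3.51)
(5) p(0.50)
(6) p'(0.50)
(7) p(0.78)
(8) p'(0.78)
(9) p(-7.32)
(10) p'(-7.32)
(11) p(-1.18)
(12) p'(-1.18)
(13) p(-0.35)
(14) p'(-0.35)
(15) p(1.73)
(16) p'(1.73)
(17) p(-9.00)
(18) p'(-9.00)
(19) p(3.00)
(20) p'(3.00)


(1) = 46.36
(2) = 61.77
(3) = -20.32
(4) = 20.00
(5) = -18.78
(6) = -11.96
(7) = -22.04
(8) = -11.28
(9) = -355.00
(10) = 159.10
(11) = -1.20
(12) = -6.15
(13) = -8.66
(14) = -11.14
(15) = -30.43
(16) = -5.47
(17) = -691.00
(18) = 243.73
(19) = -28.09
(20) = 10.76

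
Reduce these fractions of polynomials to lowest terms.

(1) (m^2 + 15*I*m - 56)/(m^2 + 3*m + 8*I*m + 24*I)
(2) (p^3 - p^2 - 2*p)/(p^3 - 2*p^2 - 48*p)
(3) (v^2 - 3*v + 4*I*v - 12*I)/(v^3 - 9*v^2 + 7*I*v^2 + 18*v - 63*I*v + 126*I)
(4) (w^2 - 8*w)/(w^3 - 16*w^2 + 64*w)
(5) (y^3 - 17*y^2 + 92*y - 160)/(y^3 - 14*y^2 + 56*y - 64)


(1) = (m + 7*I)/(m + 3)
(2) = (p^2 - p - 2)/(p^2 - 2*p - 48)
(3) = (v + 4*I)/(v^2 + v*(-6 + 7*I) - 42*I)
(4) = 1/(w - 8)
(5) = (y - 5)/(y - 2)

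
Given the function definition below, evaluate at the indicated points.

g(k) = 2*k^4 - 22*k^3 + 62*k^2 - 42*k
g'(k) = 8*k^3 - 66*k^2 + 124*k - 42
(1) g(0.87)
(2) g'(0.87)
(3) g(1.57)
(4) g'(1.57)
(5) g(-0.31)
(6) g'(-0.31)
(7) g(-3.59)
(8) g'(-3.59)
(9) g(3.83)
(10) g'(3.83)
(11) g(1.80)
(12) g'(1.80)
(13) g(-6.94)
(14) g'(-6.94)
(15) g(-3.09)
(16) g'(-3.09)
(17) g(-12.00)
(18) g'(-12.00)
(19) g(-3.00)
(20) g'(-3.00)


(1) = -2.95
(2) = 21.19
(3) = 13.90
(4) = 20.96
(5) = 19.65
(6) = -87.02
(7) = 2299.95
(8) = -1707.92
(9) = -57.04
(10) = -85.77
(11) = 17.97
(12) = 14.02
(13) = 15270.71
(14) = -6755.40
(15) = 1553.17
(16) = -1291.36
(17) = 88920.00
(18) = -24858.00
(19) = 1440.00
(20) = -1224.00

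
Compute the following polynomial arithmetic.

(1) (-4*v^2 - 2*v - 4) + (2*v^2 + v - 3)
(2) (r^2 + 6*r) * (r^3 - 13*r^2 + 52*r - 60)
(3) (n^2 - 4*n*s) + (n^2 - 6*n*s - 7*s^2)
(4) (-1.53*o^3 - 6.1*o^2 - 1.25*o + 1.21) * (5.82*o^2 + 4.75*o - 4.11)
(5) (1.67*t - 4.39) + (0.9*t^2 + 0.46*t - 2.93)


(1) = -2*v^2 - v - 7
(2) = r^5 - 7*r^4 - 26*r^3 + 252*r^2 - 360*r
(3) = 2*n^2 - 10*n*s - 7*s^2
(4) = -8.9046*o^5 - 42.7695*o^4 - 29.9617*o^3 + 26.1757*o^2 + 10.885*o - 4.9731
(5) = 0.9*t^2 + 2.13*t - 7.32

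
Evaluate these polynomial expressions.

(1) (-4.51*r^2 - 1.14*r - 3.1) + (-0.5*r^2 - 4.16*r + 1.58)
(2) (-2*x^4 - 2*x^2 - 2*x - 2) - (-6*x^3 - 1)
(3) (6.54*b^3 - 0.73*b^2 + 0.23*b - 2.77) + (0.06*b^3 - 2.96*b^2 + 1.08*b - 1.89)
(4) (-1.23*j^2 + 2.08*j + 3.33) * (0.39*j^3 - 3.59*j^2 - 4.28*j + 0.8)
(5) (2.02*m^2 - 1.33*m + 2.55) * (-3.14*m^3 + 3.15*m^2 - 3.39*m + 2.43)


(1) = -5.01*r^2 - 5.3*r - 1.52
(2) = -2*x^4 + 6*x^3 - 2*x^2 - 2*x - 1
(3) = 6.6*b^3 - 3.69*b^2 + 1.31*b - 4.66
(4) = -0.4797*j^5 + 5.2269*j^4 - 0.9041*j^3 - 21.8411*j^2 - 12.5884*j + 2.664
(5) = -6.3428*m^5 + 10.5392*m^4 - 19.0443*m^3 + 17.4498*m^2 - 11.8764*m + 6.1965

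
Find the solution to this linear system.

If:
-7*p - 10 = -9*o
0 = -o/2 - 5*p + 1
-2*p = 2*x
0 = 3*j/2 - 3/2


Then:
j = 1
o = 114/97
p = 8/97
x = -8/97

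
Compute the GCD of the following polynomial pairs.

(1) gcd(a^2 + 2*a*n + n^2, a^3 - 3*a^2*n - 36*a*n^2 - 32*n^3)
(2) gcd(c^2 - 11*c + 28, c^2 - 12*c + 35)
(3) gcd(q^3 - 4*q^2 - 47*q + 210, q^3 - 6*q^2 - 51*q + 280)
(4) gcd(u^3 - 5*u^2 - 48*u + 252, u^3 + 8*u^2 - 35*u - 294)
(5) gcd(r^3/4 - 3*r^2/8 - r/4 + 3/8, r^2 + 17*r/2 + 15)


(1) = a + n
(2) = c - 7
(3) = gcd((q - 6)*(q - 5)*(q + 7), (q - 8)*(q - 5)*(q + 7)) = q^2 + 2*q - 35
(4) = gcd((u - 6)^2*(u + 7), (u - 6)*(u + 7)^2) = u^2 + u - 42
(5) = 1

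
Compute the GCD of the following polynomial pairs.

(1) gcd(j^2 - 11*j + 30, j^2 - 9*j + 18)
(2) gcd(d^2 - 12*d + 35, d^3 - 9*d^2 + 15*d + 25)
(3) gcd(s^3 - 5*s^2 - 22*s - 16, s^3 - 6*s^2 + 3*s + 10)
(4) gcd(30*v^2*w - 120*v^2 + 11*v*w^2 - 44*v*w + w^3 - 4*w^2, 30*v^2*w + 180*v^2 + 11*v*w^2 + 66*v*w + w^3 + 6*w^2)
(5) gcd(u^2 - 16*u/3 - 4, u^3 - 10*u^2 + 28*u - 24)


(1) = j - 6
(2) = d - 5
(3) = gcd((s - 8)*(s + 1)*(s + 2), (s - 5)*(s - 2)*(s + 1)) = s + 1
(4) = 30*v^2 + 11*v*w + w^2
(5) = gcd((u - 6)*(u + 2/3), (u - 6)*(u - 2)^2) = u - 6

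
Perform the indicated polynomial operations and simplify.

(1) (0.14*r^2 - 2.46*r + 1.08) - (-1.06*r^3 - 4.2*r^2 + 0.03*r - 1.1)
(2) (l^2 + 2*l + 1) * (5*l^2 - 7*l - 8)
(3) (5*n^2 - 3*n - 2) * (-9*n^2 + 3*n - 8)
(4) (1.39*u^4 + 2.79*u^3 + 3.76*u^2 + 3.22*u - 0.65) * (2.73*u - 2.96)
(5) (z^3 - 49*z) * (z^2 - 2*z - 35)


(1) = 1.06*r^3 + 4.34*r^2 - 2.49*r + 2.18
(2) = 5*l^4 + 3*l^3 - 17*l^2 - 23*l - 8
(3) = -45*n^4 + 42*n^3 - 31*n^2 + 18*n + 16
(4) = 3.7947*u^5 + 3.5023*u^4 + 2.0064*u^3 - 2.339*u^2 - 11.3057*u + 1.924
(5) = z^5 - 2*z^4 - 84*z^3 + 98*z^2 + 1715*z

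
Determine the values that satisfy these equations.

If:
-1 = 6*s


Then:
s = -1/6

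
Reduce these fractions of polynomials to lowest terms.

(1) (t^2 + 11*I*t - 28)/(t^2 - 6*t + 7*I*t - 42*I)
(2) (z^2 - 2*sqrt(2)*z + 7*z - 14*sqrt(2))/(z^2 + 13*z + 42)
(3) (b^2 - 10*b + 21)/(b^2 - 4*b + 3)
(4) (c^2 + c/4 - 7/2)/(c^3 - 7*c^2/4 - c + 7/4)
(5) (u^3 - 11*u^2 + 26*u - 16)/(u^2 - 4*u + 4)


(1) = (t + 4*I)/(t - 6)
(2) = (z - 2*sqrt(2))/(z + 6)
(3) = (b - 7)/(b - 1)
(4) = (c + 2)/(c^2 - 1)
(5) = (u^2 - 9*u + 8)/(u - 2)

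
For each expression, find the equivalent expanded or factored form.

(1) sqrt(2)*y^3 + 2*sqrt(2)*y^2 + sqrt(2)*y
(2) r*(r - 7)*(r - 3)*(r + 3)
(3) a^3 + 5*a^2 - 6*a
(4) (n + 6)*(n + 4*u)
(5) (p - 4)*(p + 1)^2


(1) = y*(y + 1)*(sqrt(2)*y + sqrt(2))
(2) = r^4 - 7*r^3 - 9*r^2 + 63*r
(3) = a*(a - 1)*(a + 6)
(4) = n^2 + 4*n*u + 6*n + 24*u
(5) = p^3 - 2*p^2 - 7*p - 4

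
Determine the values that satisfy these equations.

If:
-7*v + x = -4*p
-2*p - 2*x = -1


Then:
p = 1/2 - x
v = 2/7 - 3*x/7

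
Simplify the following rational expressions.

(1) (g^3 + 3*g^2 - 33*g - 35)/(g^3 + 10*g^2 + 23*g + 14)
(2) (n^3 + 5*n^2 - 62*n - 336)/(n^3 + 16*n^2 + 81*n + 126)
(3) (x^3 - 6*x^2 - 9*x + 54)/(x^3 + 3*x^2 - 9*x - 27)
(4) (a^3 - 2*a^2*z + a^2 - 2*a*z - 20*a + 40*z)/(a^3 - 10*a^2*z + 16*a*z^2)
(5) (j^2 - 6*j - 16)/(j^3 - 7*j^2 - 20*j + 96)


(1) = (g - 5)/(g + 2)
(2) = (n - 8)/(n + 3)
(3) = (x - 6)/(x + 3)
(4) = (-a^2 - a + 20)/(-a^2 + 8*a*z)
(5) = (j + 2)/(j^2 + j - 12)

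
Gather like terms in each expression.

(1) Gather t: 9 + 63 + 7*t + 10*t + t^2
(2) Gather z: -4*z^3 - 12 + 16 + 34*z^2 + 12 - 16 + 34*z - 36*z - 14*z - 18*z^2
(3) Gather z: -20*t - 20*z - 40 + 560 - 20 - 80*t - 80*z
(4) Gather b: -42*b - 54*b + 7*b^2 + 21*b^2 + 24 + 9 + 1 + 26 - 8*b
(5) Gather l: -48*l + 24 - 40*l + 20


(1) = t^2 + 17*t + 72
(2) = -4*z^3 + 16*z^2 - 16*z
(3) = -100*t - 100*z + 500
(4) = 28*b^2 - 104*b + 60
(5) = 44 - 88*l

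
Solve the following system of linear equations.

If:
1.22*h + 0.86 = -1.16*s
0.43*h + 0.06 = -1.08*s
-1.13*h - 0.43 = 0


Then:
No Solution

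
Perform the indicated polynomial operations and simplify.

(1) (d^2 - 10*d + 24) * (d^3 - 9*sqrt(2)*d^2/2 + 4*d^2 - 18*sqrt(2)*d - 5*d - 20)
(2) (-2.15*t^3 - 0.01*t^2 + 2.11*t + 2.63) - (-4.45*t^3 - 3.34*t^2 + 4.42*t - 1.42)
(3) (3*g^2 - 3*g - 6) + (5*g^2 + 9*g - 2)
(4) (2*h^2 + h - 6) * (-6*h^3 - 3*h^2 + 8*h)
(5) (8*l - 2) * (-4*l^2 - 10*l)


(1) = d^5 - 9*sqrt(2)*d^4/2 - 6*d^4 - 21*d^3 + 27*sqrt(2)*d^3 + 72*sqrt(2)*d^2 + 126*d^2 - 432*sqrt(2)*d + 80*d - 480
(2) = 2.3*t^3 + 3.33*t^2 - 2.31*t + 4.05
(3) = 8*g^2 + 6*g - 8
(4) = -12*h^5 - 12*h^4 + 49*h^3 + 26*h^2 - 48*h
(5) = -32*l^3 - 72*l^2 + 20*l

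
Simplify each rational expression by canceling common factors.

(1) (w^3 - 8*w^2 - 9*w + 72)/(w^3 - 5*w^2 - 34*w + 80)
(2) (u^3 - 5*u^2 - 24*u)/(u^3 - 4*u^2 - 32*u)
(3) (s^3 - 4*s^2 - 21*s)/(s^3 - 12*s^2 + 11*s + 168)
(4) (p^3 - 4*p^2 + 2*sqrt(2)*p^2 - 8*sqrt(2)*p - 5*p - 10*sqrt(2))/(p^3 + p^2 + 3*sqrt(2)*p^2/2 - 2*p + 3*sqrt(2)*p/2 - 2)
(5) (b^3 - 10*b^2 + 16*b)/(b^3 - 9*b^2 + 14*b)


(1) = (w^2 - 9)/(w^2 + 3*w - 10)
(2) = (u + 3)/(u + 4)
(3) = s/(s - 8)
(4) = (2*p - 10)/(2*p - sqrt(2))
(5) = (b - 8)/(b - 7)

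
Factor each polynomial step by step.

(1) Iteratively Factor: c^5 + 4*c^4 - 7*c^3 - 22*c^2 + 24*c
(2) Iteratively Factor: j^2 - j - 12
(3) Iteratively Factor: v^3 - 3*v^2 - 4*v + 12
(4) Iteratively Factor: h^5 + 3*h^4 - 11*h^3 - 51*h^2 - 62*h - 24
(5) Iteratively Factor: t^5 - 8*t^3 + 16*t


(1) = (c)*(c^4 + 4*c^3 - 7*c^2 - 22*c + 24) = c*(c - 2)*(c^3 + 6*c^2 + 5*c - 12) = c*(c - 2)*(c + 3)*(c^2 + 3*c - 4) = c*(c - 2)*(c + 3)*(c + 4)*(c - 1)
(2) = (j - 4)*(j + 3)
(3) = (v + 2)*(v^2 - 5*v + 6) = (v - 3)*(v + 2)*(v - 2)
(4) = (h + 1)*(h^4 + 2*h^3 - 13*h^2 - 38*h - 24) = (h + 1)*(h + 3)*(h^3 - h^2 - 10*h - 8) = (h - 4)*(h + 1)*(h + 3)*(h^2 + 3*h + 2) = (h - 4)*(h + 1)^2*(h + 3)*(h + 2)
(5) = (t)*(t^4 - 8*t^2 + 16) = t*(t + 2)*(t^3 - 2*t^2 - 4*t + 8) = t*(t - 2)*(t + 2)*(t^2 - 4) = t*(t - 2)^2*(t + 2)*(t + 2)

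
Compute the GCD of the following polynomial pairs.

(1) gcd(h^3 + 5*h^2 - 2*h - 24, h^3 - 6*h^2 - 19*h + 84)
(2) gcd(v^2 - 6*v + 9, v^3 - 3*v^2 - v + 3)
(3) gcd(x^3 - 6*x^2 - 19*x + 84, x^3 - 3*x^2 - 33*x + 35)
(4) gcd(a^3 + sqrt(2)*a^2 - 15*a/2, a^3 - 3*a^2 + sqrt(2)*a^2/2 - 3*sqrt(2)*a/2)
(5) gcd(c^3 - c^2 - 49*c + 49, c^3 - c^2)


(1) = h + 4
(2) = gcd((v - 3)^2, (v - 3)*(v - 1)*(v + 1)) = v - 3
(3) = gcd((x - 7)*(x - 3)*(x + 4), (x - 7)*(x - 1)*(x + 5)) = x - 7
(4) = a
(5) = gcd((c - 7)*(c - 1)*(c + 7), c^2*(c - 1)) = c - 1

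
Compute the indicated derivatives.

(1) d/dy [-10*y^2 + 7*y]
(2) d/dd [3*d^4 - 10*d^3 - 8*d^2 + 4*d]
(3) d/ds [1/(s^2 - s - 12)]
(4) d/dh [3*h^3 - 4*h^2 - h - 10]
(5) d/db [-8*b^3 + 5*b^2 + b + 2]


(1) = 7 - 20*y
(2) = 12*d^3 - 30*d^2 - 16*d + 4
(3) = (1 - 2*s)/(-s^2 + s + 12)^2
(4) = 9*h^2 - 8*h - 1
(5) = -24*b^2 + 10*b + 1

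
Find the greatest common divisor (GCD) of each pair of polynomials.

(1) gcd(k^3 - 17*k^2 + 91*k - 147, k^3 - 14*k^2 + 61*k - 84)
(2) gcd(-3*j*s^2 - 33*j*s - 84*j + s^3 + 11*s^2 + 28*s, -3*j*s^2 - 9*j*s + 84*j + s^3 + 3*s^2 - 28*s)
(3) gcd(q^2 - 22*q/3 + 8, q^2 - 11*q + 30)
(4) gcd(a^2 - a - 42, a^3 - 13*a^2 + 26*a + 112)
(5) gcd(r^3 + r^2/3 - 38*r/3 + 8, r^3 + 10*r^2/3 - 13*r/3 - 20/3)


(1) = k^2 - 10*k + 21
(2) = gcd((-3*j + s)*(s + 4)*(s + 7), (-3*j + s)*(s - 4)*(s + 7)) = -3*j*s - 21*j + s^2 + 7*s
(3) = gcd((q - 6)*(q - 4/3), (q - 6)*(q - 5)) = q - 6
(4) = gcd((a - 7)*(a + 6), (a - 8)*(a - 7)*(a + 2)) = a - 7
(5) = gcd((r - 3)*(r - 2/3)*(r + 4), (r - 5/3)*(r + 1)*(r + 4)) = r + 4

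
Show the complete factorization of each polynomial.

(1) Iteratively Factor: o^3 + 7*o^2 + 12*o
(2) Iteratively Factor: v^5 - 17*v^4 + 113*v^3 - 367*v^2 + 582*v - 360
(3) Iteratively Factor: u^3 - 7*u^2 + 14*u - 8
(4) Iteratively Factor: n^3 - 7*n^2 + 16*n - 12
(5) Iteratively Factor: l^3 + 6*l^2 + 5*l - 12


(1) = (o + 4)*(o^2 + 3*o) = o*(o + 4)*(o + 3)
(2) = (v - 4)*(v^4 - 13*v^3 + 61*v^2 - 123*v + 90) = (v - 4)*(v - 2)*(v^3 - 11*v^2 + 39*v - 45) = (v - 4)*(v - 3)*(v - 2)*(v^2 - 8*v + 15) = (v - 4)*(v - 3)^2*(v - 2)*(v - 5)
(3) = (u - 4)*(u^2 - 3*u + 2) = (u - 4)*(u - 1)*(u - 2)
(4) = (n - 3)*(n^2 - 4*n + 4) = (n - 3)*(n - 2)*(n - 2)
(5) = (l + 3)*(l^2 + 3*l - 4) = (l + 3)*(l + 4)*(l - 1)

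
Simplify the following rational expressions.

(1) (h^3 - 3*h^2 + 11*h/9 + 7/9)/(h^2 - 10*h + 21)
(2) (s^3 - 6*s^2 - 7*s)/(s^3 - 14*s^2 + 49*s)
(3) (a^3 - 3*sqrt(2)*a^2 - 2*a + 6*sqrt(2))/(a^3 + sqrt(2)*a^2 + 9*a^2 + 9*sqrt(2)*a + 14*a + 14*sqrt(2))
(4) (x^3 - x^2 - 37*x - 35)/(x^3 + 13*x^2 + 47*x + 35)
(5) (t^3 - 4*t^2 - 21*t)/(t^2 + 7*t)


(1) = (9*h^3 - 27*h^2 + 11*h + 7)/(9*h^2 - 90*h + 189)
(2) = (s + 1)/(s - 7)
(3) = (a^2 - 4*sqrt(2)*a + 6)/(a^2 + 9*a + 14)
(4) = (x - 7)/(x + 7)
(5) = (t^2 - 4*t - 21)/(t + 7)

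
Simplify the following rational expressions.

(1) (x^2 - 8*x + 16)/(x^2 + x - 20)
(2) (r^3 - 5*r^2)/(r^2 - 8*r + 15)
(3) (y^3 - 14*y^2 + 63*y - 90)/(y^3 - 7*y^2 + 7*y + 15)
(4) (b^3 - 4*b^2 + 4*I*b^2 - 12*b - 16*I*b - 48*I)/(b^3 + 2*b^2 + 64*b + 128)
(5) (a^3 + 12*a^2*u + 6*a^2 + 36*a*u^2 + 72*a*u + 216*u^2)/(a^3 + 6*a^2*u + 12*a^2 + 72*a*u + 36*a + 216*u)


(1) = (x - 4)/(x + 5)
(2) = r^2/(r - 3)
(3) = (y - 6)/(y + 1)
(4) = (b^2 + b*(-6 + 4*I) - 24*I)/(b^2 + 64)
(5) = (a + 6*u)/(a + 6)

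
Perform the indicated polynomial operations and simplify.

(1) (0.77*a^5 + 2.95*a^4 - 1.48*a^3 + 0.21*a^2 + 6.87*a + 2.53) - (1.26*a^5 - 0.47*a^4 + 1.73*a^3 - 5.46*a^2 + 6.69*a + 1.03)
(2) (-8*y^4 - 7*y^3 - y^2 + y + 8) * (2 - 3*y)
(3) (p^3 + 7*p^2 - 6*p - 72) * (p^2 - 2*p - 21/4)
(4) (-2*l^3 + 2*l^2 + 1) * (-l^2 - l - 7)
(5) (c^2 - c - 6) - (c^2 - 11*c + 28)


(1) = -0.49*a^5 + 3.42*a^4 - 3.21*a^3 + 5.67*a^2 + 0.18*a + 1.5
(2) = 24*y^5 + 5*y^4 - 11*y^3 - 5*y^2 - 22*y + 16
(3) = p^5 + 5*p^4 - 101*p^3/4 - 387*p^2/4 + 351*p/2 + 378
(4) = 2*l^5 + 12*l^3 - 15*l^2 - l - 7
(5) = 10*c - 34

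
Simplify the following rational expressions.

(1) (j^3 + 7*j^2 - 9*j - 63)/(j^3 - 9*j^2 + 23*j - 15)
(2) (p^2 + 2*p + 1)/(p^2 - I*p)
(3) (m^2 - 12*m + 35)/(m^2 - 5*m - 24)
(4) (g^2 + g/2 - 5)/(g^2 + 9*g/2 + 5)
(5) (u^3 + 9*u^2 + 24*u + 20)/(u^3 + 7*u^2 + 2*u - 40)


(1) = (j^2 + 10*j + 21)/(j^2 - 6*j + 5)
(2) = (p^2 + 2*p + 1)/(p^2 - I*p)
(3) = (m^2 - 12*m + 35)/(m^2 - 5*m - 24)
(4) = (g - 2)/(g + 2)
(5) = (u^2 + 4*u + 4)/(u^2 + 2*u - 8)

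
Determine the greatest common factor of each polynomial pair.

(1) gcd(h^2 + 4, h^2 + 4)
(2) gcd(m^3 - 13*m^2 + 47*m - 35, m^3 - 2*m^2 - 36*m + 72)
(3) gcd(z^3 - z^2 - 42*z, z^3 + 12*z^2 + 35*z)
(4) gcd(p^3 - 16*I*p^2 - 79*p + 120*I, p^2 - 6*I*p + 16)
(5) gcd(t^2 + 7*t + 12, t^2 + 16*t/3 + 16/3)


(1) = gcd((h - 2*I)*(h + 2*I), (h - 2*I)*(h + 2*I)) = h^2 + 4
(2) = 1
(3) = gcd(z*(z - 7)*(z + 6), z*(z + 5)*(z + 7)) = z
(4) = p - 8*I
(5) = gcd((t + 3)*(t + 4), (t + 4/3)*(t + 4)) = t + 4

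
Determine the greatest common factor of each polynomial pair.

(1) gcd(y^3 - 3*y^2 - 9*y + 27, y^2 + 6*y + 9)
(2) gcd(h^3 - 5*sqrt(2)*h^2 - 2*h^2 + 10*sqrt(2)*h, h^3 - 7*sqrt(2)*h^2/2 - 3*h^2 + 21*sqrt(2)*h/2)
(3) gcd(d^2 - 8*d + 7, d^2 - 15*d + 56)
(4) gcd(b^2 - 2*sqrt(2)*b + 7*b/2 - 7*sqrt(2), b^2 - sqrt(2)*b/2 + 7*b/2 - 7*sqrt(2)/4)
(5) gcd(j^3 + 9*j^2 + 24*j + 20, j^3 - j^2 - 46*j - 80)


(1) = y + 3
(2) = h
(3) = d - 7
(4) = b + 7/2
(5) = j^2 + 7*j + 10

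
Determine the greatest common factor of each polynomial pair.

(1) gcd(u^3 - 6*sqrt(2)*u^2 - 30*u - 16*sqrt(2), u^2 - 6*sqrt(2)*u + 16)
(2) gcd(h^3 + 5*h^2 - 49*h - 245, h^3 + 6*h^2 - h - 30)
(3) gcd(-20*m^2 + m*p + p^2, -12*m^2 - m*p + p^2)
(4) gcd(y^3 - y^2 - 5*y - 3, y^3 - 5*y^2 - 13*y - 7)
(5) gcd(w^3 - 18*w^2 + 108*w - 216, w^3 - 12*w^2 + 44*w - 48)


(1) = gcd((u - 8*sqrt(2))*(u + sqrt(2))^2, (u - 4*sqrt(2))*(u - 2*sqrt(2))) = 1
(2) = gcd((h - 7)*(h + 5)*(h + 7), (h - 2)*(h + 3)*(h + 5)) = h + 5
(3) = -4*m + p
(4) = y^2 + 2*y + 1
(5) = gcd((w - 6)^3, (w - 6)*(w - 4)*(w - 2)) = w - 6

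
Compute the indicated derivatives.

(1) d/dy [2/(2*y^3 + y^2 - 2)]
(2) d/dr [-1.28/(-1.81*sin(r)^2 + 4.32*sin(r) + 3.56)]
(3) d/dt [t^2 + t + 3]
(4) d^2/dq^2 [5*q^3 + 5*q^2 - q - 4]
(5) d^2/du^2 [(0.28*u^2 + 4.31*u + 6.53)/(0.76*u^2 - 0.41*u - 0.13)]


(1) = 4*y*(-3*y - 1)/(2*y^3 + y^2 - 2)^2
(2) = (5.5296 - 4.6336*sin(r))*cos(r)/(-1.81*sin(r)^2 + 4.32*sin(r) + 3.56)^2
(3) = 2*t + 1
(4) = 30*q + 10
(5) = (5.153408*u^3 + 22.796352*u^2 - 9.65352*u + 3.035732)/(0.438976*u^6 - 0.710448*u^5 + 0.158004*u^4 + 0.174127*u^3 - 0.027027*u^2 - 0.020787*u - 0.002197)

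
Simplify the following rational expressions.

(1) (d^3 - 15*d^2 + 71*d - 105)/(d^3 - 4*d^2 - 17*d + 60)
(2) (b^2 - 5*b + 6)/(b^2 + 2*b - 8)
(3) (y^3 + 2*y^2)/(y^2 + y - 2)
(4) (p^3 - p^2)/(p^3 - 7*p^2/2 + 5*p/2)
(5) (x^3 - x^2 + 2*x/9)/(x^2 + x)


(1) = (d - 7)/(d + 4)
(2) = (b - 3)/(b + 4)
(3) = y^2/(y - 1)
(4) = 2*p/(2*p - 5)
(5) = (9*x^2 - 9*x + 2)/(9*x + 9)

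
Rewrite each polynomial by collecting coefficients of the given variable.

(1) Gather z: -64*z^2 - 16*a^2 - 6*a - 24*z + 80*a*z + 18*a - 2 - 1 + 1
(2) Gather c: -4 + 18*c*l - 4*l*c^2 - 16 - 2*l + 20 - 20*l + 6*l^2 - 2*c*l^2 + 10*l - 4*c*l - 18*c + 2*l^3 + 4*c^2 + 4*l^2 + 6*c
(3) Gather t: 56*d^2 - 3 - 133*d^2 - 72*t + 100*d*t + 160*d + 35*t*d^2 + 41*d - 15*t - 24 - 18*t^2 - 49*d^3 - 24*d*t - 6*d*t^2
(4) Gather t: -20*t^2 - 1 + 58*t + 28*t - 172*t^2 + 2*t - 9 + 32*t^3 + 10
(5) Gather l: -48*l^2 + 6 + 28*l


(1) = -16*a^2 + 12*a - 64*z^2 + z*(80*a - 24) - 2
(2) = c^2*(4 - 4*l) + c*(-2*l^2 + 14*l - 12) + 2*l^3 + 10*l^2 - 12*l
(3) = -49*d^3 - 77*d^2 + 201*d + t^2*(-6*d - 18) + t*(35*d^2 + 76*d - 87) - 27
(4) = 32*t^3 - 192*t^2 + 88*t
(5) = -48*l^2 + 28*l + 6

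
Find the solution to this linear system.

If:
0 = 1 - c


Then:
c = 1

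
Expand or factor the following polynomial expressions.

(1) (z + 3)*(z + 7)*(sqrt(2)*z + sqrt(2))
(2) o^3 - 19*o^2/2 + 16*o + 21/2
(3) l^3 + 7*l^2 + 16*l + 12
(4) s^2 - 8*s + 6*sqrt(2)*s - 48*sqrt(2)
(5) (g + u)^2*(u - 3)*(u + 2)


(1) = sqrt(2)*z^3 + 11*sqrt(2)*z^2 + 31*sqrt(2)*z + 21*sqrt(2)
(2) = (o - 7)*(o - 3)*(o + 1/2)
(3) = (l + 2)^2*(l + 3)
(4) = (s - 8)*(s + 6*sqrt(2))
(5) = g^2*u^2 - g^2*u - 6*g^2 + 2*g*u^3 - 2*g*u^2 - 12*g*u + u^4 - u^3 - 6*u^2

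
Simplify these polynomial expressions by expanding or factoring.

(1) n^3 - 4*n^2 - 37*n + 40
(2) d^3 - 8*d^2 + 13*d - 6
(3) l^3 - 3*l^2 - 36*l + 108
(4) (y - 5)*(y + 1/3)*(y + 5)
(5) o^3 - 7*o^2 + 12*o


(1) = (n - 8)*(n - 1)*(n + 5)
(2) = (d - 6)*(d - 1)^2
(3) = (l - 6)*(l - 3)*(l + 6)
(4) = y^3 + y^2/3 - 25*y - 25/3
(5) = o*(o - 4)*(o - 3)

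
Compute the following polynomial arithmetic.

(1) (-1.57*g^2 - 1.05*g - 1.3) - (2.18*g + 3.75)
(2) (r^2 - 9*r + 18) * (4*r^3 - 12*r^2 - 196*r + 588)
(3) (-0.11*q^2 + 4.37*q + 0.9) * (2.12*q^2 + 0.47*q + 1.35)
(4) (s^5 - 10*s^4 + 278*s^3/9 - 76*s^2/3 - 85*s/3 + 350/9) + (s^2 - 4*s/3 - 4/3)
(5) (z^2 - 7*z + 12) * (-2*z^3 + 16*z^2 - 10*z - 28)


(1) = -1.57*g^2 - 3.23*g - 5.05
(2) = 4*r^5 - 48*r^4 - 16*r^3 + 2136*r^2 - 8820*r + 10584
(3) = -0.2332*q^4 + 9.2127*q^3 + 3.8134*q^2 + 6.3225*q + 1.215
(4) = s^5 - 10*s^4 + 278*s^3/9 - 73*s^2/3 - 89*s/3 + 338/9
(5) = -2*z^5 + 30*z^4 - 146*z^3 + 234*z^2 + 76*z - 336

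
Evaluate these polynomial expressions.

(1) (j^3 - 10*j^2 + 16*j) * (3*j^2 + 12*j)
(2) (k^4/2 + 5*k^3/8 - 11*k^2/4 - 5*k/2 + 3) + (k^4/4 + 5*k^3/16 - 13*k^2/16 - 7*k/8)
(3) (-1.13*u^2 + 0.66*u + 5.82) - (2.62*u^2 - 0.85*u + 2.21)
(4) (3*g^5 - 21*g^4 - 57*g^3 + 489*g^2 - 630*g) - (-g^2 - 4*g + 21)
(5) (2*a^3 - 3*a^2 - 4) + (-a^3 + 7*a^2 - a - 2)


(1) = 3*j^5 - 18*j^4 - 72*j^3 + 192*j^2
(2) = 3*k^4/4 + 15*k^3/16 - 57*k^2/16 - 27*k/8 + 3
(3) = -3.75*u^2 + 1.51*u + 3.61
(4) = 3*g^5 - 21*g^4 - 57*g^3 + 490*g^2 - 626*g - 21
(5) = a^3 + 4*a^2 - a - 6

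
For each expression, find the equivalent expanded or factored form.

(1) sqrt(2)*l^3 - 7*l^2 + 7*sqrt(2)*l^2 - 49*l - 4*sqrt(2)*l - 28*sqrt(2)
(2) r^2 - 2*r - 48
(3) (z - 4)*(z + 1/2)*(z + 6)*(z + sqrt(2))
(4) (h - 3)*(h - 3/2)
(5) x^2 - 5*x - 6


(1) = (l + 7)*(l - 4*sqrt(2))*(sqrt(2)*l + 1)
(2) = (r - 8)*(r + 6)
(3) = z^4 + sqrt(2)*z^3 + 5*z^3/2 - 23*z^2 + 5*sqrt(2)*z^2/2 - 23*sqrt(2)*z - 12*z - 12*sqrt(2)
(4) = h^2 - 9*h/2 + 9/2
(5) = (x - 6)*(x + 1)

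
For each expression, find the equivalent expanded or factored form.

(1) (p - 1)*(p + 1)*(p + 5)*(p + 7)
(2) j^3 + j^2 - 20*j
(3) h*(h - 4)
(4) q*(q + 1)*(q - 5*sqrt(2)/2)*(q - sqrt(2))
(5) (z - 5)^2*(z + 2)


(1) = p^4 + 12*p^3 + 34*p^2 - 12*p - 35
(2) = j*(j - 4)*(j + 5)
(3) = h^2 - 4*h
(4) = q^4 - 7*sqrt(2)*q^3/2 + q^3 - 7*sqrt(2)*q^2/2 + 5*q^2 + 5*q
(5) = z^3 - 8*z^2 + 5*z + 50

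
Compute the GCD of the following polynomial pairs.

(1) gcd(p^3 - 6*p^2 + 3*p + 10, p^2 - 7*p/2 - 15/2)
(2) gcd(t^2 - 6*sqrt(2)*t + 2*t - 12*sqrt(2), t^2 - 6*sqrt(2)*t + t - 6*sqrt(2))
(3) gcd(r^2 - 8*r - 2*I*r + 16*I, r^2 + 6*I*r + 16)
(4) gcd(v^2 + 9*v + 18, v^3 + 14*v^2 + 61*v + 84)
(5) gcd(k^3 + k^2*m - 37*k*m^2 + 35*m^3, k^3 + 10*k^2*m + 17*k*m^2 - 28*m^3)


(1) = p - 5
(2) = gcd((t + 2)*(t - 6*sqrt(2)), (t + 1)*(t - 6*sqrt(2))) = t - 6*sqrt(2)
(3) = r - 2*I
(4) = gcd((v + 3)*(v + 6), (v + 3)*(v + 4)*(v + 7)) = v + 3
(5) = k^2 + 6*k*m - 7*m^2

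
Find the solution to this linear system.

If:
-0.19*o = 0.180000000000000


Then:
o = -0.95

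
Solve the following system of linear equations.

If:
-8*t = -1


Then:
t = 1/8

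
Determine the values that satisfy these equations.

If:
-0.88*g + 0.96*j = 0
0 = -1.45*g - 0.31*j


Then:
g = 0.00
j = 0.00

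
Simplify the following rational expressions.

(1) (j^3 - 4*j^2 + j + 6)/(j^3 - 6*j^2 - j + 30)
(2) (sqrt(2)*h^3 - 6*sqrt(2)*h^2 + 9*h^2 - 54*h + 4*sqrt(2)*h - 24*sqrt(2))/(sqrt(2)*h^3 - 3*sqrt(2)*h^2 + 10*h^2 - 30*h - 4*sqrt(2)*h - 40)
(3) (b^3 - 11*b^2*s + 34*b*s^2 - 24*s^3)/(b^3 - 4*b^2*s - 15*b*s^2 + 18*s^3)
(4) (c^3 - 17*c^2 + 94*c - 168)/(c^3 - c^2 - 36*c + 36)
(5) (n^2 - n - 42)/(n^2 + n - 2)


(1) = (j^2 - j - 2)/(j^2 - 3*j - 10)
(2) = (sqrt(2)*h^3 + h^2*(9 - 6*sqrt(2)) + h*(-54 + 4*sqrt(2)) - 24*sqrt(2))/(sqrt(2)*h^3 + h^2*(10 - 3*sqrt(2)) + h*(-30 - 4*sqrt(2)) - 40)
(3) = (b - 4*s)/(b + 3*s)
(4) = (c^2 - 11*c + 28)/(c^2 + 5*c - 6)
(5) = (n^2 - n - 42)/(n^2 + n - 2)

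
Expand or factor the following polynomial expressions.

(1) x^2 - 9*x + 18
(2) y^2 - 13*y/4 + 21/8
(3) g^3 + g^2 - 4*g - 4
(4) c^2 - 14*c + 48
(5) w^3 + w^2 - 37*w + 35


(1) = (x - 6)*(x - 3)
(2) = (y - 7/4)*(y - 3/2)
(3) = (g - 2)*(g + 1)*(g + 2)
(4) = (c - 8)*(c - 6)
(5) = (w - 5)*(w - 1)*(w + 7)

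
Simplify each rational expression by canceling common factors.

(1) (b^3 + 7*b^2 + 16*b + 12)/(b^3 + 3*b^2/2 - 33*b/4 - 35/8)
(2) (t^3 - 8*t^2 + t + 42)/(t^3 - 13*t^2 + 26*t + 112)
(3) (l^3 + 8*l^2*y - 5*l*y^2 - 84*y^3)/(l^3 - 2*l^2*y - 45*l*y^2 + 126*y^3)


(1) = (8*b^3 + 56*b^2 + 128*b + 96)/(8*b^3 + 12*b^2 - 66*b - 35)
(2) = (t - 3)/(t - 8)
(3) = (-l - 4*y)/(-l + 6*y)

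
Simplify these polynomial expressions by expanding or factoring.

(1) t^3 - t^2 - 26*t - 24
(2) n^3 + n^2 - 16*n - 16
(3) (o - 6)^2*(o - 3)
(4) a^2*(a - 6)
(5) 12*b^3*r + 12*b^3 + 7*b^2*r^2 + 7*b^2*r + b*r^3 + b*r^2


(1) = (t - 6)*(t + 1)*(t + 4)
(2) = (n - 4)*(n + 1)*(n + 4)
(3) = o^3 - 15*o^2 + 72*o - 108
(4) = a^3 - 6*a^2
(5) = (3*b + r)*(4*b + r)*(b*r + b)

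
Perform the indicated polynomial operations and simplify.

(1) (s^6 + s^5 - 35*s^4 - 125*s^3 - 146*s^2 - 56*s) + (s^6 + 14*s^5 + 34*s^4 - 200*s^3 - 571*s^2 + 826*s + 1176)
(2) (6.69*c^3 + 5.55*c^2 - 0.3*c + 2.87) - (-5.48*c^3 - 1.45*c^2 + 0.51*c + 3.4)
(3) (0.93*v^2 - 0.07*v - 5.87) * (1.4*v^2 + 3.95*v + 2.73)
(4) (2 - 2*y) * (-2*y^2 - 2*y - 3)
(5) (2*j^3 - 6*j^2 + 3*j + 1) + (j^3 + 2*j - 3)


(1) = 2*s^6 + 15*s^5 - s^4 - 325*s^3 - 717*s^2 + 770*s + 1176
(2) = 12.17*c^3 + 7.0*c^2 - 0.81*c - 0.53
(3) = 1.302*v^4 + 3.5755*v^3 - 5.9556*v^2 - 23.3776*v - 16.0251
(4) = 4*y^3 + 2*y - 6
(5) = 3*j^3 - 6*j^2 + 5*j - 2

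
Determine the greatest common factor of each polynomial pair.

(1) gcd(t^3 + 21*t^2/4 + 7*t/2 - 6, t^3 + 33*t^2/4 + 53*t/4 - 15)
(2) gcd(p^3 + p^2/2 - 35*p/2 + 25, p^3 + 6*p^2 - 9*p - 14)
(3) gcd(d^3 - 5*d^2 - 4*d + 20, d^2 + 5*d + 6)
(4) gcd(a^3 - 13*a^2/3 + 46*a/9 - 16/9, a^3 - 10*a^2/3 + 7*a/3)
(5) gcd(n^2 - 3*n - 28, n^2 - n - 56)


(1) = t^2 + 13*t/4 - 3
(2) = p - 2
(3) = d + 2
(4) = a - 1
(5) = gcd((n - 7)*(n + 4), (n - 8)*(n + 7)) = 1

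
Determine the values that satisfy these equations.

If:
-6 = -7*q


Then:
q = 6/7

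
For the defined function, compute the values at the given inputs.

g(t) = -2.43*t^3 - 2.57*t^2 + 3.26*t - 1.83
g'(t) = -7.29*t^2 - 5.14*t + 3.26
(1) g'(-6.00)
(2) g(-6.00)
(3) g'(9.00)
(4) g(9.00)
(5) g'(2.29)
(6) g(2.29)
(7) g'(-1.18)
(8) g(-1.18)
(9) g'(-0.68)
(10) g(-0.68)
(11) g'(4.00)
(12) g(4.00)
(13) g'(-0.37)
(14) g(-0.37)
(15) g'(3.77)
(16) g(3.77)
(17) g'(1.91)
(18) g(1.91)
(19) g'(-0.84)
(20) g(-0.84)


(1) = -228.34
(2) = 410.97
(3) = -633.49
(4) = -1952.13
(5) = -46.74
(6) = -37.02
(7) = -0.83
(8) = -5.26
(9) = 3.38
(10) = -4.47
(11) = -133.94
(12) = -185.43
(13) = 4.16
(14) = -3.26
(15) = -119.73
(16) = -156.27
(17) = -33.15
(18) = -21.91
(19) = 2.43
(20) = -4.94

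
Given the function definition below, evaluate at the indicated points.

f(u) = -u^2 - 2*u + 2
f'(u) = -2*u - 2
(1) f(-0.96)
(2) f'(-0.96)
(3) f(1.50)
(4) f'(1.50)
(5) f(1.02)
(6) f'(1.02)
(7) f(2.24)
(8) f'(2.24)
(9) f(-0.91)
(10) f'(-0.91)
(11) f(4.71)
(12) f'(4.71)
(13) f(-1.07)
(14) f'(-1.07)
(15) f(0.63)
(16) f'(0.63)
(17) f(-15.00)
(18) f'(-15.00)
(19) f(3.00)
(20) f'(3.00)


(1) = 3.00
(2) = -0.08
(3) = -3.25
(4) = -5.00
(5) = -1.08
(6) = -4.04
(7) = -7.50
(8) = -6.48
(9) = 2.99
(10) = -0.18
(11) = -29.60
(12) = -11.42
(13) = 3.00
(14) = 0.14
(15) = 0.34
(16) = -3.26
(17) = -193.00
(18) = 28.00
(19) = -13.00
(20) = -8.00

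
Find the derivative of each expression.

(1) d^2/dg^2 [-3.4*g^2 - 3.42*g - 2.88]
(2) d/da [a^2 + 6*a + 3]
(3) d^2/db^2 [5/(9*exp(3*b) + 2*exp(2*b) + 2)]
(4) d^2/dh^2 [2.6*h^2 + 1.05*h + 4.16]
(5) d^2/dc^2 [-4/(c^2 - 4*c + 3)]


(1) = -6.80000000000000
(2) = 2*a + 6
(3) = 5*(2*(27*exp(b) + 4)^2*exp(2*b) - (81*exp(b) + 8)*(9*exp(3*b) + 2*exp(2*b) + 2))*exp(2*b)/(9*exp(3*b) + 2*exp(2*b) + 2)^3
(4) = 5.20000000000000
(5) = 8*(c^2 - 4*c - 4*(c - 2)^2 + 3)/(c^2 - 4*c + 3)^3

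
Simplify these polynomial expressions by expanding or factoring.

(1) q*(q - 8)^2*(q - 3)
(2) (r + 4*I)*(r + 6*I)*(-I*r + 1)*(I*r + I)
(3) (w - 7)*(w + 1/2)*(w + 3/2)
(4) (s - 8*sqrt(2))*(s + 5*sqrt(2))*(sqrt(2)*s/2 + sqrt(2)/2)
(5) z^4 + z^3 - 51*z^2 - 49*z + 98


(1) = q^4 - 19*q^3 + 112*q^2 - 192*q
(2) = r^4 + r^3 + 11*I*r^3 - 34*r^2 + 11*I*r^2 - 34*r - 24*I*r - 24*I
(3) = w^3 - 5*w^2 - 53*w/4 - 21/4
(4) = sqrt(2)*s^3/2 - 3*s^2 + sqrt(2)*s^2/2 - 40*sqrt(2)*s - 3*s - 40*sqrt(2)
(5) = (z - 7)*(z - 1)*(z + 2)*(z + 7)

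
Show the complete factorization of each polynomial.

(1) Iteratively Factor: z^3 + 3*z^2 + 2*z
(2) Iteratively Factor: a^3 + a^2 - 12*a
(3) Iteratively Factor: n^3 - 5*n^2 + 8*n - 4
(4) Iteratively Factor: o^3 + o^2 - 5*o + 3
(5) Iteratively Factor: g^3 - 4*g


(1) = (z + 2)*(z^2 + z) = (z + 1)*(z + 2)*(z)
(2) = (a)*(a^2 + a - 12) = a*(a - 3)*(a + 4)
(3) = (n - 2)*(n^2 - 3*n + 2) = (n - 2)*(n - 1)*(n - 2)
(4) = (o - 1)*(o^2 + 2*o - 3) = (o - 1)^2*(o + 3)
(5) = (g + 2)*(g^2 - 2*g) = g*(g + 2)*(g - 2)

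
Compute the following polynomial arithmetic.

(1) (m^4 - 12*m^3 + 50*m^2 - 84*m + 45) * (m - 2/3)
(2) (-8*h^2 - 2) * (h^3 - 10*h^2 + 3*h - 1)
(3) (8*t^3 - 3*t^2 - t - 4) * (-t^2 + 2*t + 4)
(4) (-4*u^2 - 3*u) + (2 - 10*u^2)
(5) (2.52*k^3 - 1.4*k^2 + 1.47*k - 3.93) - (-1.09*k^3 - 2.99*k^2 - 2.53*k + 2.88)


(1) = m^5 - 38*m^4/3 + 58*m^3 - 352*m^2/3 + 101*m - 30
(2) = -8*h^5 + 80*h^4 - 26*h^3 + 28*h^2 - 6*h + 2
(3) = -8*t^5 + 19*t^4 + 27*t^3 - 10*t^2 - 12*t - 16
(4) = -14*u^2 - 3*u + 2
(5) = 3.61*k^3 + 1.59*k^2 + 4.0*k - 6.81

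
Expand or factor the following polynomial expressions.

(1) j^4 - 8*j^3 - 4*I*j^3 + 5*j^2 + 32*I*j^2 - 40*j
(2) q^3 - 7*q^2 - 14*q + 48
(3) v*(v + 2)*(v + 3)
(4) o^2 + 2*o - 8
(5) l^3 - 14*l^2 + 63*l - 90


(1) = j*(j - 8)*(j - 5*I)*(j + I)
(2) = (q - 8)*(q - 2)*(q + 3)
(3) = v^3 + 5*v^2 + 6*v
(4) = (o - 2)*(o + 4)
(5) = (l - 6)*(l - 5)*(l - 3)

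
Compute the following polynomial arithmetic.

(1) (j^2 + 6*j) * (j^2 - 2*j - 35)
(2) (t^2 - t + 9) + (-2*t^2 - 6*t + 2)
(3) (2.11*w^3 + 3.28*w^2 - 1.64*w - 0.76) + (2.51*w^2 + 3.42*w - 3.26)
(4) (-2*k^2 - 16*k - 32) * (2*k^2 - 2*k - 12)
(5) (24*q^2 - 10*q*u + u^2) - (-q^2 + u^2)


(1) = j^4 + 4*j^3 - 47*j^2 - 210*j
(2) = -t^2 - 7*t + 11
(3) = 2.11*w^3 + 5.79*w^2 + 1.78*w - 4.02
(4) = -4*k^4 - 28*k^3 - 8*k^2 + 256*k + 384
(5) = 25*q^2 - 10*q*u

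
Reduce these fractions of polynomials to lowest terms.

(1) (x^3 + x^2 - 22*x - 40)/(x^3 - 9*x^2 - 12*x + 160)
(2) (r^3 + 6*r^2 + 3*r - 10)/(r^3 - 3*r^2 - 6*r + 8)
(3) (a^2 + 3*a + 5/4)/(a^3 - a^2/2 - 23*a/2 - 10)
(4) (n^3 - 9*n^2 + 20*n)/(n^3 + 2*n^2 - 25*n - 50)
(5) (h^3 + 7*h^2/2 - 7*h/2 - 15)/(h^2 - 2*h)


(1) = (x + 2)/(x - 8)
(2) = (r + 5)/(r - 4)
(3) = (2*a + 1)/(2*a^2 - 6*a - 8)
(4) = (n^2 - 4*n)/(n^2 + 7*n + 10)
(5) = (2*h^2 + 11*h + 15)/(2*h)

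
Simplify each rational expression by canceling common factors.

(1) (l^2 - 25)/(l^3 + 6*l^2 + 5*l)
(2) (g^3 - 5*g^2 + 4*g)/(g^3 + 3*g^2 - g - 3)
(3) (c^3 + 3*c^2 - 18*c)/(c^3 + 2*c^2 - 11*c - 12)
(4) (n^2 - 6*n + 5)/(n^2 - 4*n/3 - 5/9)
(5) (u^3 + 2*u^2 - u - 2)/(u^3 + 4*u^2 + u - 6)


(1) = (l - 5)/(l^2 + l)
(2) = (g^2 - 4*g)/(g^2 + 4*g + 3)
(3) = (c^2 + 6*c)/(c^2 + 5*c + 4)
(4) = (9*n^2 - 54*n + 45)/(9*n^2 - 12*n - 5)
(5) = (u + 1)/(u + 3)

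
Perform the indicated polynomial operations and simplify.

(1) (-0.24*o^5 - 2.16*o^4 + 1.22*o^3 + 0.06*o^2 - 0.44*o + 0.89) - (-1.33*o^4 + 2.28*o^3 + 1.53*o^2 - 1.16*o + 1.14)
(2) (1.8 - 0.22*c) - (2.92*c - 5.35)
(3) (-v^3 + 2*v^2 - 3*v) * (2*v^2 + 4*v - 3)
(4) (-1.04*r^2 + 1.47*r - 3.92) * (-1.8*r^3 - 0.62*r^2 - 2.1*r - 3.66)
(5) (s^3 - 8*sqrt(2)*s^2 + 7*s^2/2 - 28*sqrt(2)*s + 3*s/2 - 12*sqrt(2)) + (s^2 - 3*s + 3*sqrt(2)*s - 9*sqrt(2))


(1) = -0.24*o^5 - 0.83*o^4 - 1.06*o^3 - 1.47*o^2 + 0.72*o - 0.25
(2) = 7.15 - 3.14*c
(3) = -2*v^5 + 5*v^3 - 18*v^2 + 9*v
(4) = 1.872*r^5 - 2.0012*r^4 + 8.3286*r^3 + 3.1498*r^2 + 2.8518*r + 14.3472
(5) = s^3 - 8*sqrt(2)*s^2 + 9*s^2/2 - 25*sqrt(2)*s - 3*s/2 - 21*sqrt(2)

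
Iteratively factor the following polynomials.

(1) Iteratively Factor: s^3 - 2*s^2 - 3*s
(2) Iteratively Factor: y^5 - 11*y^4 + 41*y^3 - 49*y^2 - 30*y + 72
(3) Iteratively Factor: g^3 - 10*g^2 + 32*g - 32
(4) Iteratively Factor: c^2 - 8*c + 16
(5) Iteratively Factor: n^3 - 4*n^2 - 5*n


(1) = (s - 3)*(s^2 + s) = (s - 3)*(s + 1)*(s)
(2) = (y + 1)*(y^4 - 12*y^3 + 53*y^2 - 102*y + 72) = (y - 2)*(y + 1)*(y^3 - 10*y^2 + 33*y - 36) = (y - 3)*(y - 2)*(y + 1)*(y^2 - 7*y + 12) = (y - 4)*(y - 3)*(y - 2)*(y + 1)*(y - 3)
(3) = (g - 4)*(g^2 - 6*g + 8) = (g - 4)*(g - 2)*(g - 4)
(4) = (c - 4)*(c - 4)
(5) = (n - 5)*(n^2 + n) = n*(n - 5)*(n + 1)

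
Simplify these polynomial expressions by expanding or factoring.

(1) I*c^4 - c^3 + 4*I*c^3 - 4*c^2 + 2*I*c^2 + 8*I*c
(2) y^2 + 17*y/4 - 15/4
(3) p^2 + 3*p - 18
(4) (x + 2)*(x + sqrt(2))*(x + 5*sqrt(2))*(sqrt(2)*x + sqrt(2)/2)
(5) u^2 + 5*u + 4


(1) = c*(c + 4)*(c + 2*I)*(I*c + 1)
(2) = (y - 3/4)*(y + 5)
(3) = (p - 3)*(p + 6)
(4) = sqrt(2)*x^4 + 5*sqrt(2)*x^3/2 + 12*x^3 + 11*sqrt(2)*x^2 + 30*x^2 + 12*x + 25*sqrt(2)*x + 10*sqrt(2)
(5) = (u + 1)*(u + 4)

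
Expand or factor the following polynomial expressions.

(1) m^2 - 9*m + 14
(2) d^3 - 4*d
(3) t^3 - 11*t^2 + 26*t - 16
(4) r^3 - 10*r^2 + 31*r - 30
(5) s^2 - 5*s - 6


(1) = (m - 7)*(m - 2)
(2) = d*(d - 2)*(d + 2)
(3) = (t - 8)*(t - 2)*(t - 1)
(4) = (r - 5)*(r - 3)*(r - 2)
(5) = (s - 6)*(s + 1)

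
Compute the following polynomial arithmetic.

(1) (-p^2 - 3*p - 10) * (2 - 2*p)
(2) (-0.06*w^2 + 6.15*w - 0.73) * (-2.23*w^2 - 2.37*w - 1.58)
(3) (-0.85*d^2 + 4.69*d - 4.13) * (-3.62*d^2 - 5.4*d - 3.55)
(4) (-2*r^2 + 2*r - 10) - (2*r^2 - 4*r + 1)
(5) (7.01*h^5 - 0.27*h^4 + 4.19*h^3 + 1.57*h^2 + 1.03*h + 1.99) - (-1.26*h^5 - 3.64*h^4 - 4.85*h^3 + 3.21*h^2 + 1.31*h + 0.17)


(1) = 2*p^3 + 4*p^2 + 14*p - 20
(2) = 0.1338*w^4 - 13.5723*w^3 - 12.8528*w^2 - 7.9869*w + 1.1534
(3) = 3.077*d^4 - 12.3878*d^3 - 7.3579*d^2 + 5.6525*d + 14.6615
(4) = -4*r^2 + 6*r - 11
(5) = 8.27*h^5 + 3.37*h^4 + 9.04*h^3 - 1.64*h^2 - 0.28*h + 1.82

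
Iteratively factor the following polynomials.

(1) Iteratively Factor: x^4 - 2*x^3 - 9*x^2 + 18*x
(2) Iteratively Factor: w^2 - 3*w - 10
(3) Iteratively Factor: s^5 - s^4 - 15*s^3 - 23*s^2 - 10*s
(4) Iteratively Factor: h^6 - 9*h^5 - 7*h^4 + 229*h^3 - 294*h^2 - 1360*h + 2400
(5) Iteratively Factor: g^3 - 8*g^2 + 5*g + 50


(1) = (x - 3)*(x^3 + x^2 - 6*x) = (x - 3)*(x + 3)*(x^2 - 2*x) = (x - 3)*(x - 2)*(x + 3)*(x)
(2) = (w - 5)*(w + 2)
(3) = (s + 2)*(s^4 - 3*s^3 - 9*s^2 - 5*s) = (s - 5)*(s + 2)*(s^3 + 2*s^2 + s) = s*(s - 5)*(s + 2)*(s^2 + 2*s + 1) = s*(s - 5)*(s + 1)*(s + 2)*(s + 1)
(4) = (h + 4)*(h^5 - 13*h^4 + 45*h^3 + 49*h^2 - 490*h + 600) = (h - 5)*(h + 4)*(h^4 - 8*h^3 + 5*h^2 + 74*h - 120) = (h - 5)^2*(h + 4)*(h^3 - 3*h^2 - 10*h + 24) = (h - 5)^2*(h - 2)*(h + 4)*(h^2 - h - 12) = (h - 5)^2*(h - 4)*(h - 2)*(h + 4)*(h + 3)
(5) = (g - 5)*(g^2 - 3*g - 10) = (g - 5)^2*(g + 2)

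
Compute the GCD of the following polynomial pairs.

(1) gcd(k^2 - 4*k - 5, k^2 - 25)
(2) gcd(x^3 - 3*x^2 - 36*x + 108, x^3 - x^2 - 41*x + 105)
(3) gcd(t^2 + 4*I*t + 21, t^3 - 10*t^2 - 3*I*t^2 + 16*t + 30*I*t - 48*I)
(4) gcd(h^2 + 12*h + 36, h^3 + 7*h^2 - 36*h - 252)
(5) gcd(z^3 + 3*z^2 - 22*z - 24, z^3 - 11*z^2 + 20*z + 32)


(1) = gcd((k - 5)*(k + 1), (k - 5)*(k + 5)) = k - 5
(2) = gcd((x - 6)*(x - 3)*(x + 6), (x - 5)*(x - 3)*(x + 7)) = x - 3
(3) = t - 3*I
(4) = h + 6
(5) = z^2 - 3*z - 4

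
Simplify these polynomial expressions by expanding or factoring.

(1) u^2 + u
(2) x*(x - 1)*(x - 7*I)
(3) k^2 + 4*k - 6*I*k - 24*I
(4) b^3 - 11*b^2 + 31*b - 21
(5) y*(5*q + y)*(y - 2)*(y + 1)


(1) = u*(u + 1)
(2) = x^3 - x^2 - 7*I*x^2 + 7*I*x
(3) = (k + 4)*(k - 6*I)
(4) = (b - 7)*(b - 3)*(b - 1)
(5) = 5*q*y^3 - 5*q*y^2 - 10*q*y + y^4 - y^3 - 2*y^2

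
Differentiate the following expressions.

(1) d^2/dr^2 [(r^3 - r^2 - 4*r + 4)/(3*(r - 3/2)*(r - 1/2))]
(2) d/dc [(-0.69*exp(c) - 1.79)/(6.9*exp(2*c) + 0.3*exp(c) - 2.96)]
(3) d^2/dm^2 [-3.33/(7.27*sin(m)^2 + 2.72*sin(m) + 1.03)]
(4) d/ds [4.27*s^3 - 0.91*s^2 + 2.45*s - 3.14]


(1) = 8*(-44*r^3 + 156*r^2 - 213*r + 103)/(3*(64*r^6 - 384*r^5 + 912*r^4 - 1088*r^3 + 684*r^2 - 216*r + 27))
(2) = (4.761*exp(2*c) + 24.702*exp(c) + 2.5794)*exp(c)/(47.61*exp(4*c) + 4.14*exp(3*c) - 40.758*exp(2*c) - 1.776*exp(c) + 8.7616)
(3) = (704.000628*sin(m)^4 + 197.546256*sin(m)^3 - 1131.105762*sin(m)^2 - 404.42184*sin(m) + 0.597402)/(7.27*sin(m)^2 + 2.72*sin(m) + 1.03)^3
(4) = 12.81*s^2 - 1.82*s + 2.45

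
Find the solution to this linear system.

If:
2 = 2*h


Then:
h = 1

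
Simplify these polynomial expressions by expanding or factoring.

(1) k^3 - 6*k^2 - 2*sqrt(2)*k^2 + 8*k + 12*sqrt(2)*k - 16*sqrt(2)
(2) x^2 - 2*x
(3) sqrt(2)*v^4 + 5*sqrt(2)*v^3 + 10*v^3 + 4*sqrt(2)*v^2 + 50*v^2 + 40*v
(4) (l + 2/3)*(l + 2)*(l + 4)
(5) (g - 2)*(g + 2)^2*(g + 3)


(1) = (k - 4)*(k - 2)*(k - 2*sqrt(2))
(2) = x*(x - 2)
(3) = v*(v + 4)*(v + 5*sqrt(2))*(sqrt(2)*v + sqrt(2))
(4) = l^3 + 20*l^2/3 + 12*l + 16/3
(5) = g^4 + 5*g^3 + 2*g^2 - 20*g - 24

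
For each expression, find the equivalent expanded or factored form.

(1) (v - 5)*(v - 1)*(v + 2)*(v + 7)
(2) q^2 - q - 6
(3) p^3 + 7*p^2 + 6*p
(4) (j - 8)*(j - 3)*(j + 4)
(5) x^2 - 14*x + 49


(1) = v^4 + 3*v^3 - 35*v^2 - 39*v + 70
(2) = (q - 3)*(q + 2)
(3) = p*(p + 1)*(p + 6)
(4) = j^3 - 7*j^2 - 20*j + 96
(5) = (x - 7)^2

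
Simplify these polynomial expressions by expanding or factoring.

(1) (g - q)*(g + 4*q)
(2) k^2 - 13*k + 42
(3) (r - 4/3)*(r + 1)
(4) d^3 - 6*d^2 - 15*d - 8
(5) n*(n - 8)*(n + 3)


(1) = g^2 + 3*g*q - 4*q^2
(2) = (k - 7)*(k - 6)
(3) = r^2 - r/3 - 4/3
(4) = (d - 8)*(d + 1)^2
(5) = n^3 - 5*n^2 - 24*n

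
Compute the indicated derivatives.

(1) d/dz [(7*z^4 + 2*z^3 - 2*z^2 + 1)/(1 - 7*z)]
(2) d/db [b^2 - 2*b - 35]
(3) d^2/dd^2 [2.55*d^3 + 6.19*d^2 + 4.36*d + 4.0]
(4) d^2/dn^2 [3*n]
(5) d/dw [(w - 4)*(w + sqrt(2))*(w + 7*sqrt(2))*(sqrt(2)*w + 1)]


(1) = (-147*z^4 + 20*z^2 - 4*z + 7)/(49*z^2 - 14*z + 1)
(2) = 2*b - 2
(3) = 15.3*d + 12.38
(4) = 0
(5) = 4*sqrt(2)*w^3 - 12*sqrt(2)*w^2 + 51*w^2 - 136*w + 44*sqrt(2)*w - 88*sqrt(2) + 14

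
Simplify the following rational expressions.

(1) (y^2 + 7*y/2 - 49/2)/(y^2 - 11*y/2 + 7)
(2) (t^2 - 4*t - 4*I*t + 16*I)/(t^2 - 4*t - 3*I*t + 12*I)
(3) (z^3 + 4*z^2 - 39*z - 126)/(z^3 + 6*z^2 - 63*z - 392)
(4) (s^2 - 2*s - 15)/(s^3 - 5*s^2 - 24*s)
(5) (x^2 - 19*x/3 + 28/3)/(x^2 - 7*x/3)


(1) = (y + 7)/(y - 2)
(2) = (t - 4*I)/(t - 3*I)
(3) = (z^2 - 3*z - 18)/(z^2 - z - 56)
(4) = (s - 5)/(s^2 - 8*s)
(5) = (x - 4)/x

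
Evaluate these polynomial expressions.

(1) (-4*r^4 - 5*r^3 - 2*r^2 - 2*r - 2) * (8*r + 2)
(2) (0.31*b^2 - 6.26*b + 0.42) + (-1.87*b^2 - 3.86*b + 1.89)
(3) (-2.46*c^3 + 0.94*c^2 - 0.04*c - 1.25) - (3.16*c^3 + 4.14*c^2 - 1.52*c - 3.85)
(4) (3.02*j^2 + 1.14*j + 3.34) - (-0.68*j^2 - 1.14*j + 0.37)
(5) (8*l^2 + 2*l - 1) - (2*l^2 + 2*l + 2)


(1) = -32*r^5 - 48*r^4 - 26*r^3 - 20*r^2 - 20*r - 4
(2) = -1.56*b^2 - 10.12*b + 2.31
(3) = -5.62*c^3 - 3.2*c^2 + 1.48*c + 2.6
(4) = 3.7*j^2 + 2.28*j + 2.97
(5) = 6*l^2 - 3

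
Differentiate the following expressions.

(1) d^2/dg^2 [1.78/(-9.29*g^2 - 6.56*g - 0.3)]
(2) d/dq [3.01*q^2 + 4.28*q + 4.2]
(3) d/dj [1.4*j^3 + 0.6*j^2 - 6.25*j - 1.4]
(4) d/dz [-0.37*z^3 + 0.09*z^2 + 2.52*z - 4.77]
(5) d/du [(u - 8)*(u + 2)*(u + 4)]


(1) = (307.242596*g^2 + 216.954944*g - 1.78*(18.58*g + 6.56)*(37.16*g + 13.12) + 9.92172)/(9.29*g^2 + 6.56*g + 0.3)^3
(2) = 6.02*q + 4.28
(3) = 4.2*j^2 + 1.2*j - 6.25
(4) = -1.11*z^2 + 0.18*z + 2.52
(5) = 3*u^2 - 4*u - 40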